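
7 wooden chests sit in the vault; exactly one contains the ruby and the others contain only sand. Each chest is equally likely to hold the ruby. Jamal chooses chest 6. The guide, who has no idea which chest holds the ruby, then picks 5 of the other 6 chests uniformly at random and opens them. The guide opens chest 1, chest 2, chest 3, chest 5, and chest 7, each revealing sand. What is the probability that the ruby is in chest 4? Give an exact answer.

Condition on the true location of the ruby.
If it is in any of chests 1, 2, 3, 5, and 7 (prior 1/7 each): that chest was opened and seen not to hold the prize — ruled out; weight (1/7)·0 = 0 each.
If it is in either of chests 4 and 6 (prior 1/7 each): the guide picks exactly this set with probability 1/6 regardless, and none is the prize; weight (1/7)·(1/6) = 1/42 each.
The weights sum to 1/21.
So P(the ruby in chest 4 | the guide opened chest 1, chest 2, chest 3, chest 5, and chest 7) = (1/42) / (1/21) = 1/2.

1/2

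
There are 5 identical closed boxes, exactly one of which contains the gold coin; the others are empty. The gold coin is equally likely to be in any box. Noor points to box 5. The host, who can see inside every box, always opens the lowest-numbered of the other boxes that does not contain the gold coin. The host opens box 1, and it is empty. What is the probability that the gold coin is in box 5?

1/4

Apply Bayes' rule, conditioning on where the gold coin actually is.
If it is in box 1 (prior 1/5): the host opened box 1, so this case is ruled out; weight (1/5)·0 = 0.
If it is in any of boxes 2, 3, 4, and 5 (prior 1/5 each): box 1 is the lowest-numbered option available, probability 1; weight (1/5)·1 = 1/5 each.
The weights sum to 4/5.
So P(the gold coin in box 5 | the host opened box 1) = (1/5) / (4/5) = 1/4.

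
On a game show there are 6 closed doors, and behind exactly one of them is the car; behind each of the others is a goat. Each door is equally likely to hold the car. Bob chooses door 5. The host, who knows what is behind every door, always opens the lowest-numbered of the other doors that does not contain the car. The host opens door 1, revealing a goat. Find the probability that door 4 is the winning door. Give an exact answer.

Apply Bayes' rule, conditioning on where the car actually is.
If it is behind door 1 (prior 1/6): the host opened door 1, so this case is ruled out; weight (1/6)·0 = 0.
If it is behind any of doors 2, 3, 4, 5, and 6 (prior 1/6 each): door 1 is the lowest-numbered option available, probability 1; weight (1/6)·1 = 1/6 each.
The weights sum to 5/6.
So P(the car behind door 4 | the host opened door 1) = (1/6) / (5/6) = 1/5.

1/5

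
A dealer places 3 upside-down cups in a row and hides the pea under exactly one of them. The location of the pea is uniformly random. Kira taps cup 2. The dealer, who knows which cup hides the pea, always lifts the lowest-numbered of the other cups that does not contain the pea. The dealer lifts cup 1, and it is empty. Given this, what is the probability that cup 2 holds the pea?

1/2

Condition on the true location of the pea.
If it is under cup 1 (prior 1/3): the dealer opened cup 1, so this case is ruled out; weight (1/3)·0 = 0.
If it is under either of cups 2 and 3 (prior 1/3 each): cup 1 is the lowest-numbered option available, probability 1; weight (1/3)·1 = 1/3 each.
The weights sum to 2/3.
So P(the pea under cup 2 | the dealer opened cup 1) = (1/3) / (2/3) = 1/2.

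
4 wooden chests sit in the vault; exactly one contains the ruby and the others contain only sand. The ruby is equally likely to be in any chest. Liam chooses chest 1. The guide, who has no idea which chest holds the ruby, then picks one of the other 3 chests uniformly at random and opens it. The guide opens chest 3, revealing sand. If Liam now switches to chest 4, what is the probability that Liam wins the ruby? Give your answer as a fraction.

Because the guide chose which chest to open without knowing where the ruby is, the choice is independent of the prize location. Learning that chest 3 does not hold the ruby simply rules out that one location and leaves the remaining 3 chests still equally likely by symmetry.
So P(the ruby in chest 4) = 1/3.

1/3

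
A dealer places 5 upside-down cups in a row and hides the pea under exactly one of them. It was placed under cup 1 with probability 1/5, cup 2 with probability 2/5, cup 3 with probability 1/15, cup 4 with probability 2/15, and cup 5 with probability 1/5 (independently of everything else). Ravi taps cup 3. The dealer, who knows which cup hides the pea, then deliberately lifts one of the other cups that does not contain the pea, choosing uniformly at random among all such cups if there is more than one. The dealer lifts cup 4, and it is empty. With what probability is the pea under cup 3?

Condition on the true location of the pea.
If it is under either of cups 1 and 5 (prior 1/5 each): the dealer has 3 equally likely choices, so probability 1/3; weight (1/5)·(1/3) = 1/15 each.
If it is under cup 2 (prior 2/5): the dealer has 3 equally likely choices, so probability 1/3; weight (2/5)·(1/3) = 2/15.
If it is under cup 3 (prior 1/15): the dealer has 4 equally likely choices, so probability 1/4; weight (1/15)·(1/4) = 1/60.
If it is under cup 4 (prior 2/15): the dealer opened cup 4, so this case is ruled out; weight (2/15)·0 = 0.
The weights sum to 17/60.
So P(the pea under cup 3 | the dealer opened cup 4) = (1/60) / (17/60) = 1/17.

1/17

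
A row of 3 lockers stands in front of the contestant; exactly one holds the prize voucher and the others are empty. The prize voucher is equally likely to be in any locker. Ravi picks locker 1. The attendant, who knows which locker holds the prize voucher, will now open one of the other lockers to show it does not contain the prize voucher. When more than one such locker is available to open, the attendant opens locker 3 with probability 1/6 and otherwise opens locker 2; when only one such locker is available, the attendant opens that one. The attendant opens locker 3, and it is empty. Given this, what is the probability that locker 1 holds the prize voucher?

1/7

Apply Bayes' rule, conditioning on where the prize voucher actually is.
If it is in locker 1 (prior 1/3): locker 3 is available, opened with probability 1/6; weight (1/3)·(1/6) = 1/18.
If it is in locker 2 (prior 1/3): only locker 3 is available, probability 1; weight (1/3)·1 = 1/3.
If it is in locker 3 (prior 1/3): the attendant opened locker 3, so this case is ruled out; weight (1/3)·0 = 0.
The weights sum to 7/18.
So P(the prize voucher in locker 1 | the attendant opened locker 3) = (1/18) / (7/18) = 1/7.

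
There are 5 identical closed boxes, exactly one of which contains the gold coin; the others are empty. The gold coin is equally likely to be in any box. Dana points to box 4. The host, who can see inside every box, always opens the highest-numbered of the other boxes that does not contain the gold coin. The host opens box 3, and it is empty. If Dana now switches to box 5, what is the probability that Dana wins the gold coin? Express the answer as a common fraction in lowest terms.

1

Consider each possible location of the gold coin in turn.
If it is in any of boxes 1, 2, and 4 (prior 1/5 each): the host would have opened box 5 instead, probability 0; weight (1/5)·0 = 0 each.
If it is in box 3 (prior 1/5): the host opened box 3, so this case is ruled out; weight (1/5)·0 = 0.
If it is in box 5 (prior 1/5): box 3 is the highest-numbered option available, probability 1; weight (1/5)·1 = 1/5.
The weights sum to 1/5.
So P(the gold coin in box 5 | the host opened box 3) = (1/5) / (1/5) = 1.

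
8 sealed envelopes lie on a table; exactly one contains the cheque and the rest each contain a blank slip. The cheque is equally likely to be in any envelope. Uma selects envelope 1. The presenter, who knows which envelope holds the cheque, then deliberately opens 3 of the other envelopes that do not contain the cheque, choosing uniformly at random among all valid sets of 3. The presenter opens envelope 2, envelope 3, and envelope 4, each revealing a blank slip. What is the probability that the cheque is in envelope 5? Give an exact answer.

7/32

Apply Bayes' rule, conditioning on where the cheque actually is.
If it is in envelope 1 (prior 1/8): the presenter has 35 equally likely choices, so probability 1/35; weight (1/8)·(1/35) = 1/280.
If it is in any of envelopes 2, 3, and 4 (prior 1/8 each): that envelope was opened and seen not to hold the prize — ruled out; weight (1/8)·0 = 0 each.
If it is in any of envelopes 5, 6, 7, and 8 (prior 1/8 each): the presenter has 20 equally likely choices, so probability 1/20; weight (1/8)·(1/20) = 1/160 each.
The weights sum to 1/35.
So P(the cheque in envelope 5 | the presenter opened envelope 2, envelope 3, and envelope 4) = (1/160) / (1/35) = 7/32.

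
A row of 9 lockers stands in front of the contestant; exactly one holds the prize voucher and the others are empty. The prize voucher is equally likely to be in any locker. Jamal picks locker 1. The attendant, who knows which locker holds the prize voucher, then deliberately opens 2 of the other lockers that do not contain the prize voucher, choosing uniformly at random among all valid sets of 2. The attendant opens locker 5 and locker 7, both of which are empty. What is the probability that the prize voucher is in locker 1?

1/9

Consider each possible location of the prize voucher in turn.
If it is in locker 1 (prior 1/9): the attendant has 28 equally likely choices, so probability 1/28; weight (1/9)·(1/28) = 1/252.
If it is in any of lockers 2, 3, 4, 6, 8, and 9 (prior 1/9 each): the attendant has 21 equally likely choices, so probability 1/21; weight (1/9)·(1/21) = 1/189 each.
If it is in either of lockers 5 and 7 (prior 1/9 each): that locker was opened and seen not to hold the prize — ruled out; weight (1/9)·0 = 0 each.
The weights sum to 1/28.
So P(the prize voucher in locker 1 | the attendant opened locker 5 and locker 7) = (1/252) / (1/28) = 1/9.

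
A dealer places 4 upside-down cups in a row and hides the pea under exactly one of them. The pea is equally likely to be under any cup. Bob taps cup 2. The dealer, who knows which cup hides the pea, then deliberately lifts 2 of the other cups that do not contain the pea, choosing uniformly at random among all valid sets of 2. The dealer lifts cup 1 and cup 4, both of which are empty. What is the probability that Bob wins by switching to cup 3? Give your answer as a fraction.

Consider each possible location of the pea in turn.
If it is under either of cups 1 and 4 (prior 1/4 each): that cup was opened and seen not to hold the prize — ruled out; weight (1/4)·0 = 0 each.
If it is under cup 2 (prior 1/4): the dealer has 3 equally likely choices, so probability 1/3; weight (1/4)·(1/3) = 1/12.
If it is under cup 3 (prior 1/4): the dealer has no choice, probability 1; weight (1/4)·1 = 1/4.
The weights sum to 1/3.
So P(the pea under cup 3 | the dealer opened cup 1 and cup 4) = (1/4) / (1/3) = 3/4.

3/4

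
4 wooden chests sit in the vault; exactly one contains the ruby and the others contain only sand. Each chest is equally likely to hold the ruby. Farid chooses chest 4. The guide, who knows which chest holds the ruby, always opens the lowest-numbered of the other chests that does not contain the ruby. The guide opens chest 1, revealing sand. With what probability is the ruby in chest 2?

Apply Bayes' rule, conditioning on where the ruby actually is.
If it is in chest 1 (prior 1/4): the guide opened chest 1, so this case is ruled out; weight (1/4)·0 = 0.
If it is in any of chests 2, 3, and 4 (prior 1/4 each): chest 1 is the lowest-numbered option available, probability 1; weight (1/4)·1 = 1/4 each.
The weights sum to 3/4.
So P(the ruby in chest 2 | the guide opened chest 1) = (1/4) / (3/4) = 1/3.

1/3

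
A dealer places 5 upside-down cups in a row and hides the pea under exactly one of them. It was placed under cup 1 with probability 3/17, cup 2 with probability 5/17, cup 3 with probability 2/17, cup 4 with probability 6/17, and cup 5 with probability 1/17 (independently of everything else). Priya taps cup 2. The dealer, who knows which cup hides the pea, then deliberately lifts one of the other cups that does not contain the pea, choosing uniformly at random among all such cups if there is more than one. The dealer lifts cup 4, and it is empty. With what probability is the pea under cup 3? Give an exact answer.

8/39

Consider each possible location of the pea in turn.
If it is under cup 1 (prior 3/17): the dealer has 3 equally likely choices, so probability 1/3; weight (3/17)·(1/3) = 1/17.
If it is under cup 2 (prior 5/17): the dealer has 4 equally likely choices, so probability 1/4; weight (5/17)·(1/4) = 5/68.
If it is under cup 3 (prior 2/17): the dealer has 3 equally likely choices, so probability 1/3; weight (2/17)·(1/3) = 2/51.
If it is under cup 4 (prior 6/17): the dealer opened cup 4, so this case is ruled out; weight (6/17)·0 = 0.
If it is under cup 5 (prior 1/17): the dealer has 3 equally likely choices, so probability 1/3; weight (1/17)·(1/3) = 1/51.
The weights sum to 13/68.
So P(the pea under cup 3 | the dealer opened cup 4) = (2/51) / (13/68) = 8/39.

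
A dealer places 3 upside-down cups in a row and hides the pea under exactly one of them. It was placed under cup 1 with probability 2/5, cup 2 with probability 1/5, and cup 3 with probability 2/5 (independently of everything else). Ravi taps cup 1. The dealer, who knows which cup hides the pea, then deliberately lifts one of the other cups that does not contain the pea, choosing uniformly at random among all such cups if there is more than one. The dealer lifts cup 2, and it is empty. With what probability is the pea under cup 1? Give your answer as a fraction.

Consider each possible location of the pea in turn.
If it is under cup 1 (prior 2/5): the dealer has 2 equally likely choices, so probability 1/2; weight (2/5)·(1/2) = 1/5.
If it is under cup 2 (prior 1/5): the dealer opened cup 2, so this case is ruled out; weight (1/5)·0 = 0.
If it is under cup 3 (prior 2/5): the dealer has no choice, probability 1; weight (2/5)·1 = 2/5.
The weights sum to 3/5.
So P(the pea under cup 1 | the dealer opened cup 2) = (1/5) / (3/5) = 1/3.

1/3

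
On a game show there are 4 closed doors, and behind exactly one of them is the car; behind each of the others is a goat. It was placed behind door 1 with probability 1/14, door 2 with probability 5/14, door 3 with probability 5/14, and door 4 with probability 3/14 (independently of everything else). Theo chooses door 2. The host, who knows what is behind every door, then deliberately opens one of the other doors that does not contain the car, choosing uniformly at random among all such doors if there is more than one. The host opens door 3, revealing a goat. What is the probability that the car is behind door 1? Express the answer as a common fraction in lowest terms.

3/22

Apply Bayes' rule, conditioning on where the car actually is.
If it is behind door 1 (prior 1/14): the host has 2 equally likely choices, so probability 1/2; weight (1/14)·(1/2) = 1/28.
If it is behind door 2 (prior 5/14): the host has 3 equally likely choices, so probability 1/3; weight (5/14)·(1/3) = 5/42.
If it is behind door 3 (prior 5/14): the host opened door 3, so this case is ruled out; weight (5/14)·0 = 0.
If it is behind door 4 (prior 3/14): the host has 2 equally likely choices, so probability 1/2; weight (3/14)·(1/2) = 3/28.
The weights sum to 11/42.
So P(the car behind door 1 | the host opened door 3) = (1/28) / (11/42) = 3/22.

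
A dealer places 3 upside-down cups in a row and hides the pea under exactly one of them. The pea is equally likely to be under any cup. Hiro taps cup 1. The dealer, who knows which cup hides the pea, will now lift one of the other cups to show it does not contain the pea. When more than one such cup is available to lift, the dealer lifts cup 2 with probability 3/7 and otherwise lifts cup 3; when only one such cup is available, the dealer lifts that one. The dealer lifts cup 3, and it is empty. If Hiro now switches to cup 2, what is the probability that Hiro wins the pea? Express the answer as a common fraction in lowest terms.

Condition on the true location of the pea.
If it is under cup 1 (prior 1/3): cup 2 is available but not opened, probability 4/7; weight (1/3)·(4/7) = 4/21.
If it is under cup 2 (prior 1/3): only cup 3 is available, probability 1; weight (1/3)·1 = 1/3.
If it is under cup 3 (prior 1/3): the dealer opened cup 3, so this case is ruled out; weight (1/3)·0 = 0.
The weights sum to 11/21.
So P(the pea under cup 2 | the dealer opened cup 3) = (1/3) / (11/21) = 7/11.

7/11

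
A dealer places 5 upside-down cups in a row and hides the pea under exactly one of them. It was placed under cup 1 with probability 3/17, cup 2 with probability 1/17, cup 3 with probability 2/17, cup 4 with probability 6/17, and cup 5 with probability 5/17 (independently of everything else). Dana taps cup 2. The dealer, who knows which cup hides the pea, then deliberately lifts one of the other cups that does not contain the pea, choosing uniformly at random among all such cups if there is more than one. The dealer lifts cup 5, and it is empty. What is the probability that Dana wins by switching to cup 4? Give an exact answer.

Apply Bayes' rule, conditioning on where the pea actually is.
If it is under cup 1 (prior 3/17): the dealer has 3 equally likely choices, so probability 1/3; weight (3/17)·(1/3) = 1/17.
If it is under cup 2 (prior 1/17): the dealer has 4 equally likely choices, so probability 1/4; weight (1/17)·(1/4) = 1/68.
If it is under cup 3 (prior 2/17): the dealer has 3 equally likely choices, so probability 1/3; weight (2/17)·(1/3) = 2/51.
If it is under cup 4 (prior 6/17): the dealer has 3 equally likely choices, so probability 1/3; weight (6/17)·(1/3) = 2/17.
If it is under cup 5 (prior 5/17): the dealer opened cup 5, so this case is ruled out; weight (5/17)·0 = 0.
The weights sum to 47/204.
So P(the pea under cup 4 | the dealer opened cup 5) = (2/17) / (47/204) = 24/47.

24/47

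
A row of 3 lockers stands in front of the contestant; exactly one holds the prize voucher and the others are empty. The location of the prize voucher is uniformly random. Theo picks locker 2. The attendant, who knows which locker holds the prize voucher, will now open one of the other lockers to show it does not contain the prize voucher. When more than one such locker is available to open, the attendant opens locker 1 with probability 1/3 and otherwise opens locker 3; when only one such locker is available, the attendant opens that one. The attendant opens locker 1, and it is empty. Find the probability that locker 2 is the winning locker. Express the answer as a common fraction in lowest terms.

1/4

Consider each possible location of the prize voucher in turn.
If it is in locker 1 (prior 1/3): the attendant opened locker 1, so this case is ruled out; weight (1/3)·0 = 0.
If it is in locker 2 (prior 1/3): locker 1 is available, opened with probability 1/3; weight (1/3)·(1/3) = 1/9.
If it is in locker 3 (prior 1/3): only locker 1 is available, probability 1; weight (1/3)·1 = 1/3.
The weights sum to 4/9.
So P(the prize voucher in locker 2 | the attendant opened locker 1) = (1/9) / (4/9) = 1/4.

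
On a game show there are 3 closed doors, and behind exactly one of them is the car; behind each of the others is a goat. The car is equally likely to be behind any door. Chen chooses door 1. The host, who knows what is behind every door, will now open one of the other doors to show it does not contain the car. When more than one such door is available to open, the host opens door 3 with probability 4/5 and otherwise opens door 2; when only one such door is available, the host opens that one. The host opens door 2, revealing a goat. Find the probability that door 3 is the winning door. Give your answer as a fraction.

5/6

Condition on the true location of the car.
If it is behind door 1 (prior 1/3): door 3 is available but not opened, probability 1/5; weight (1/3)·(1/5) = 1/15.
If it is behind door 2 (prior 1/3): the host opened door 2, so this case is ruled out; weight (1/3)·0 = 0.
If it is behind door 3 (prior 1/3): only door 2 is available, probability 1; weight (1/3)·1 = 1/3.
The weights sum to 2/5.
So P(the car behind door 3 | the host opened door 2) = (1/3) / (2/5) = 5/6.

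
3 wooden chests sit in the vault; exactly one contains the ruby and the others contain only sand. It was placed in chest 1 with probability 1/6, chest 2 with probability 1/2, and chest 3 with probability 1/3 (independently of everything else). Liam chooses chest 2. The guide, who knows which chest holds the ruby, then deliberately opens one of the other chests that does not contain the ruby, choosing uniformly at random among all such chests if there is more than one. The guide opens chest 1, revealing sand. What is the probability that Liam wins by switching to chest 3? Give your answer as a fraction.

Condition on the true location of the ruby.
If it is in chest 1 (prior 1/6): the guide opened chest 1, so this case is ruled out; weight (1/6)·0 = 0.
If it is in chest 2 (prior 1/2): the guide has 2 equally likely choices, so probability 1/2; weight (1/2)·(1/2) = 1/4.
If it is in chest 3 (prior 1/3): the guide has no choice, probability 1; weight (1/3)·1 = 1/3.
The weights sum to 7/12.
So P(the ruby in chest 3 | the guide opened chest 1) = (1/3) / (7/12) = 4/7.

4/7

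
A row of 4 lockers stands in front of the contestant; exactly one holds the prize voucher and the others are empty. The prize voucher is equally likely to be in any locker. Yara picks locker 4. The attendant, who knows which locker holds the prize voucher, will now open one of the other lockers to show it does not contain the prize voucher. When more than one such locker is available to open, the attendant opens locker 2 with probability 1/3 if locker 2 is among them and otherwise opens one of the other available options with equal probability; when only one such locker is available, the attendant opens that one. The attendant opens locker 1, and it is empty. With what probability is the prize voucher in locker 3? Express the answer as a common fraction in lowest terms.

Apply Bayes' rule, conditioning on where the prize voucher actually is.
If it is in locker 1 (prior 1/4): the attendant opened locker 1, so this case is ruled out; weight (1/4)·0 = 0.
If it is in locker 2 (prior 1/4): locker 2 holds the prize so is unavailable; the attendant chooses uniformly among the 2 others, probability 1/2; weight (1/4)·(1/2) = 1/8.
If it is in locker 3 (prior 1/4): locker 2 is available but not opened, probability 2/3; weight (1/4)·(2/3) = 1/6.
If it is in locker 4 (prior 1/4): locker 2 is available but not opened; locker 1 gets probability (1 − 1/3)/2 = 1/3; weight (1/4)·(1/3) = 1/12.
The weights sum to 3/8.
So P(the prize voucher in locker 3 | the attendant opened locker 1) = (1/6) / (3/8) = 4/9.

4/9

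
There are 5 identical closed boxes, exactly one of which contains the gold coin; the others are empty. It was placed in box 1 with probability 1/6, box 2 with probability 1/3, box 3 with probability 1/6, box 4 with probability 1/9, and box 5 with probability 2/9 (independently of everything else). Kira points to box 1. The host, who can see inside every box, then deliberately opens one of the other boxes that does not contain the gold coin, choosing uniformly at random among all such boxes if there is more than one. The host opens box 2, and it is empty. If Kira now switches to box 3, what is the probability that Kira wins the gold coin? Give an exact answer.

Apply Bayes' rule, conditioning on where the gold coin actually is.
If it is in box 1 (prior 1/6): the host has 4 equally likely choices, so probability 1/4; weight (1/6)·(1/4) = 1/24.
If it is in box 2 (prior 1/3): the host opened box 2, so this case is ruled out; weight (1/3)·0 = 0.
If it is in box 3 (prior 1/6): the host has 3 equally likely choices, so probability 1/3; weight (1/6)·(1/3) = 1/18.
If it is in box 4 (prior 1/9): the host has 3 equally likely choices, so probability 1/3; weight (1/9)·(1/3) = 1/27.
If it is in box 5 (prior 2/9): the host has 3 equally likely choices, so probability 1/3; weight (2/9)·(1/3) = 2/27.
The weights sum to 5/24.
So P(the gold coin in box 3 | the host opened box 2) = (1/18) / (5/24) = 4/15.

4/15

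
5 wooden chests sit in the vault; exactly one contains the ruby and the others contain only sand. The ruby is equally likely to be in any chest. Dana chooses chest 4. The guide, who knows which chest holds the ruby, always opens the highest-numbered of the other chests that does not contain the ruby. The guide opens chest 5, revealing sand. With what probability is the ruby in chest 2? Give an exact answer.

1/4

Apply Bayes' rule, conditioning on where the ruby actually is.
If it is in any of chests 1, 2, 3, and 4 (prior 1/5 each): chest 5 is the highest-numbered option available, probability 1; weight (1/5)·1 = 1/5 each.
If it is in chest 5 (prior 1/5): the guide opened chest 5, so this case is ruled out; weight (1/5)·0 = 0.
The weights sum to 4/5.
So P(the ruby in chest 2 | the guide opened chest 5) = (1/5) / (4/5) = 1/4.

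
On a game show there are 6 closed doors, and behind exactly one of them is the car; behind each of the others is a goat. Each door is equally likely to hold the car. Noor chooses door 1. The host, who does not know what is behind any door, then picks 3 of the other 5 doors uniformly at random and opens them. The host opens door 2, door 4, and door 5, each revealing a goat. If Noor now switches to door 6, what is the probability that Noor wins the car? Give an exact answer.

Consider each possible location of the car in turn.
If it is behind any of doors 1, 3, and 6 (prior 1/6 each): the host picks exactly this set with probability 1/10 regardless, and none is the prize; weight (1/6)·(1/10) = 1/60 each.
If it is behind any of doors 2, 4, and 5 (prior 1/6 each): that door was opened and seen not to hold the prize — ruled out; weight (1/6)·0 = 0 each.
The weights sum to 1/20.
So P(the car behind door 6 | the host opened door 2, door 4, and door 5) = (1/60) / (1/20) = 1/3.

1/3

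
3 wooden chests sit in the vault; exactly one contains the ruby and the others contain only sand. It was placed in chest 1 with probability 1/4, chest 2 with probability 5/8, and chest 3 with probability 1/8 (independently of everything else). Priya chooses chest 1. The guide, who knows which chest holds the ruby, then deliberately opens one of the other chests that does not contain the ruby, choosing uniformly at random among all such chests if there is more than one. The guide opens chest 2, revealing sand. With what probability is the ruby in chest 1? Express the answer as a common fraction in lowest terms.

Apply Bayes' rule, conditioning on where the ruby actually is.
If it is in chest 1 (prior 1/4): the guide has 2 equally likely choices, so probability 1/2; weight (1/4)·(1/2) = 1/8.
If it is in chest 2 (prior 5/8): the guide opened chest 2, so this case is ruled out; weight (5/8)·0 = 0.
If it is in chest 3 (prior 1/8): the guide has no choice, probability 1; weight (1/8)·1 = 1/8.
The weights sum to 1/4.
So P(the ruby in chest 1 | the guide opened chest 2) = (1/8) / (1/4) = 1/2.

1/2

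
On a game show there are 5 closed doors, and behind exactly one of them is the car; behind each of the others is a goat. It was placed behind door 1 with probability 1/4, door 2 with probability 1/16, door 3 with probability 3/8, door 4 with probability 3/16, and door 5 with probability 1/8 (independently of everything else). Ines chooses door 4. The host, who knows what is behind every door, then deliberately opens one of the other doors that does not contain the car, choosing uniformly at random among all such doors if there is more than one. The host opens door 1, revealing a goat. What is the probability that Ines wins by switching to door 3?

8/15

Apply Bayes' rule, conditioning on where the car actually is.
If it is behind door 1 (prior 1/4): the host opened door 1, so this case is ruled out; weight (1/4)·0 = 0.
If it is behind door 2 (prior 1/16): the host has 3 equally likely choices, so probability 1/3; weight (1/16)·(1/3) = 1/48.
If it is behind door 3 (prior 3/8): the host has 3 equally likely choices, so probability 1/3; weight (3/8)·(1/3) = 1/8.
If it is behind door 4 (prior 3/16): the host has 4 equally likely choices, so probability 1/4; weight (3/16)·(1/4) = 3/64.
If it is behind door 5 (prior 1/8): the host has 3 equally likely choices, so probability 1/3; weight (1/8)·(1/3) = 1/24.
The weights sum to 15/64.
So P(the car behind door 3 | the host opened door 1) = (1/8) / (15/64) = 8/15.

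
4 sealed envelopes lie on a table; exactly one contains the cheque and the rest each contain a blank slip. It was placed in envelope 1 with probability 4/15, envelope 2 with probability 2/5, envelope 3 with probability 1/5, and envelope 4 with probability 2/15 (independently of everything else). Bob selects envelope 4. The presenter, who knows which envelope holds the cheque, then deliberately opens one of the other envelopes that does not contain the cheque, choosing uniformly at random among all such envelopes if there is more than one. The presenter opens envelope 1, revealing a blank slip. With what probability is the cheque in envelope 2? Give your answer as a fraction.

Apply Bayes' rule, conditioning on where the cheque actually is.
If it is in envelope 1 (prior 4/15): the presenter opened envelope 1, so this case is ruled out; weight (4/15)·0 = 0.
If it is in envelope 2 (prior 2/5): the presenter has 2 equally likely choices, so probability 1/2; weight (2/5)·(1/2) = 1/5.
If it is in envelope 3 (prior 1/5): the presenter has 2 equally likely choices, so probability 1/2; weight (1/5)·(1/2) = 1/10.
If it is in envelope 4 (prior 2/15): the presenter has 3 equally likely choices, so probability 1/3; weight (2/15)·(1/3) = 2/45.
The weights sum to 31/90.
So P(the cheque in envelope 2 | the presenter opened envelope 1) = (1/5) / (31/90) = 18/31.

18/31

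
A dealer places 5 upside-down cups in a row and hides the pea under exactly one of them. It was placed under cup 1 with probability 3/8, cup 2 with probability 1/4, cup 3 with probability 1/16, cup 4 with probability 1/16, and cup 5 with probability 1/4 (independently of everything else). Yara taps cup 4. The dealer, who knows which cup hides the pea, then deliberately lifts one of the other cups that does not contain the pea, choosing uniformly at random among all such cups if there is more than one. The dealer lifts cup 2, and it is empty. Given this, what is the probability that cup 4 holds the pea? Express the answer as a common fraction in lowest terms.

Condition on the true location of the pea.
If it is under cup 1 (prior 3/8): the dealer has 3 equally likely choices, so probability 1/3; weight (3/8)·(1/3) = 1/8.
If it is under cup 2 (prior 1/4): the dealer opened cup 2, so this case is ruled out; weight (1/4)·0 = 0.
If it is under cup 3 (prior 1/16): the dealer has 3 equally likely choices, so probability 1/3; weight (1/16)·(1/3) = 1/48.
If it is under cup 4 (prior 1/16): the dealer has 4 equally likely choices, so probability 1/4; weight (1/16)·(1/4) = 1/64.
If it is under cup 5 (prior 1/4): the dealer has 3 equally likely choices, so probability 1/3; weight (1/4)·(1/3) = 1/12.
The weights sum to 47/192.
So P(the pea under cup 4 | the dealer opened cup 2) = (1/64) / (47/192) = 3/47.

3/47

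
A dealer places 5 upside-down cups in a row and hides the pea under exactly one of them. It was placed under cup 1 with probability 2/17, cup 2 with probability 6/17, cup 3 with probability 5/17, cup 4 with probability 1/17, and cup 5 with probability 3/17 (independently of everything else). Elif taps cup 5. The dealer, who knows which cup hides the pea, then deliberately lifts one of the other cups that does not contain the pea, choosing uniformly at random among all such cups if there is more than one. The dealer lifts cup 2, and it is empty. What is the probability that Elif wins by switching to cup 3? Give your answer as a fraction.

Consider each possible location of the pea in turn.
If it is under cup 1 (prior 2/17): the dealer has 3 equally likely choices, so probability 1/3; weight (2/17)·(1/3) = 2/51.
If it is under cup 2 (prior 6/17): the dealer opened cup 2, so this case is ruled out; weight (6/17)·0 = 0.
If it is under cup 3 (prior 5/17): the dealer has 3 equally likely choices, so probability 1/3; weight (5/17)·(1/3) = 5/51.
If it is under cup 4 (prior 1/17): the dealer has 3 equally likely choices, so probability 1/3; weight (1/17)·(1/3) = 1/51.
If it is under cup 5 (prior 3/17): the dealer has 4 equally likely choices, so probability 1/4; weight (3/17)·(1/4) = 3/68.
The weights sum to 41/204.
So P(the pea under cup 3 | the dealer opened cup 2) = (5/51) / (41/204) = 20/41.

20/41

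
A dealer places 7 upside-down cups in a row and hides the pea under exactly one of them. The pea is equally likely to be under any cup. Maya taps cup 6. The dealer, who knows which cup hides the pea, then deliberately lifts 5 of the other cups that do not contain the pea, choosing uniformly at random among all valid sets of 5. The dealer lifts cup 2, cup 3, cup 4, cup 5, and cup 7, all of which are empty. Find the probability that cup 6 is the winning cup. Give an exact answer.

Apply Bayes' rule, conditioning on where the pea actually is.
If it is under cup 1 (prior 1/7): the dealer has no choice, probability 1; weight (1/7)·1 = 1/7.
If it is under any of cups 2, 3, 4, 5, and 7 (prior 1/7 each): that cup was opened and seen not to hold the prize — ruled out; weight (1/7)·0 = 0 each.
If it is under cup 6 (prior 1/7): the dealer has 6 equally likely choices, so probability 1/6; weight (1/7)·(1/6) = 1/42.
The weights sum to 1/6.
So P(the pea under cup 6 | the dealer opened cup 2, cup 3, cup 4, cup 5, and cup 7) = (1/42) / (1/6) = 1/7.

1/7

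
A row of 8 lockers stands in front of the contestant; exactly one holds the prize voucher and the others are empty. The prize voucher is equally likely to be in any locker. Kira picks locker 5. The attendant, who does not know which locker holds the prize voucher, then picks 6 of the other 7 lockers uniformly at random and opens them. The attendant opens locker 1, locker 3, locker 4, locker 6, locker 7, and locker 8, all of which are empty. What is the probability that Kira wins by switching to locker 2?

1/2

Condition on the true location of the prize voucher.
If it is in any of lockers 1, 3, 4, 6, 7, and 8 (prior 1/8 each): that locker was opened and seen not to hold the prize — ruled out; weight (1/8)·0 = 0 each.
If it is in either of lockers 2 and 5 (prior 1/8 each): the attendant picks exactly this set with probability 1/7 regardless, and none is the prize; weight (1/8)·(1/7) = 1/56 each.
The weights sum to 1/28.
So P(the prize voucher in locker 2 | the attendant opened locker 1, locker 3, locker 4, locker 6, locker 7, and locker 8) = (1/56) / (1/28) = 1/2.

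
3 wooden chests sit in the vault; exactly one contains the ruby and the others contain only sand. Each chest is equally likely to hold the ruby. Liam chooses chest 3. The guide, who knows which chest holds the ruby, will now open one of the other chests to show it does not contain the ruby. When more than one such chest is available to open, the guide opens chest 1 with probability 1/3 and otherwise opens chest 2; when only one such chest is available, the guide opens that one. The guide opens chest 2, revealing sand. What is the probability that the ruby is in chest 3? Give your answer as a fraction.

Consider each possible location of the ruby in turn.
If it is in chest 1 (prior 1/3): only chest 2 is available, probability 1; weight (1/3)·1 = 1/3.
If it is in chest 2 (prior 1/3): the guide opened chest 2, so this case is ruled out; weight (1/3)·0 = 0.
If it is in chest 3 (prior 1/3): chest 1 is available but not opened, probability 2/3; weight (1/3)·(2/3) = 2/9.
The weights sum to 5/9.
So P(the ruby in chest 3 | the guide opened chest 2) = (2/9) / (5/9) = 2/5.

2/5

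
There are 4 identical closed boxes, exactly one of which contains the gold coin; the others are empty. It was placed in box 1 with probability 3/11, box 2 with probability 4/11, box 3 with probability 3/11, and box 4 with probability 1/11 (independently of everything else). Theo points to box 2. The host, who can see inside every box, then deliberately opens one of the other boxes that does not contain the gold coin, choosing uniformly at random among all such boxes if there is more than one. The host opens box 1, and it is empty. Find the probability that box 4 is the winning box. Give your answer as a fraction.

Consider each possible location of the gold coin in turn.
If it is in box 1 (prior 3/11): the host opened box 1, so this case is ruled out; weight (3/11)·0 = 0.
If it is in box 2 (prior 4/11): the host has 3 equally likely choices, so probability 1/3; weight (4/11)·(1/3) = 4/33.
If it is in box 3 (prior 3/11): the host has 2 equally likely choices, so probability 1/2; weight (3/11)·(1/2) = 3/22.
If it is in box 4 (prior 1/11): the host has 2 equally likely choices, so probability 1/2; weight (1/11)·(1/2) = 1/22.
The weights sum to 10/33.
So P(the gold coin in box 4 | the host opened box 1) = (1/22) / (10/33) = 3/20.

3/20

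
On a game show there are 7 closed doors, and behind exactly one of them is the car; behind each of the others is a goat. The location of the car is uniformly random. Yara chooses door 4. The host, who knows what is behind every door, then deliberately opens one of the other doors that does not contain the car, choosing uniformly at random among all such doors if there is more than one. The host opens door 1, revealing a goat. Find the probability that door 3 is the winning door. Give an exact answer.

Consider each possible location of the car in turn.
If it is behind door 1 (prior 1/7): the host opened door 1, so this case is ruled out; weight (1/7)·0 = 0.
If it is behind any of doors 2, 3, 5, 6, and 7 (prior 1/7 each): the host has 5 equally likely choices, so probability 1/5; weight (1/7)·(1/5) = 1/35 each.
If it is behind door 4 (prior 1/7): the host has 6 equally likely choices, so probability 1/6; weight (1/7)·(1/6) = 1/42.
The weights sum to 1/6.
So P(the car behind door 3 | the host opened door 1) = (1/35) / (1/6) = 6/35.

6/35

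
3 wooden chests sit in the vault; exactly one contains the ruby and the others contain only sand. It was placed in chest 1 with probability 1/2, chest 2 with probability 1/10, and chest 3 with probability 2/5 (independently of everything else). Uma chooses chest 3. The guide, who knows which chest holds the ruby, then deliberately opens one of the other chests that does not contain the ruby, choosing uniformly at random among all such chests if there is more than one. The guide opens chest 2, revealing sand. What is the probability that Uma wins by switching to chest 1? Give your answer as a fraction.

Consider each possible location of the ruby in turn.
If it is in chest 1 (prior 1/2): the guide has no choice, probability 1; weight (1/2)·1 = 1/2.
If it is in chest 2 (prior 1/10): the guide opened chest 2, so this case is ruled out; weight (1/10)·0 = 0.
If it is in chest 3 (prior 2/5): the guide has 2 equally likely choices, so probability 1/2; weight (2/5)·(1/2) = 1/5.
The weights sum to 7/10.
So P(the ruby in chest 1 | the guide opened chest 2) = (1/2) / (7/10) = 5/7.

5/7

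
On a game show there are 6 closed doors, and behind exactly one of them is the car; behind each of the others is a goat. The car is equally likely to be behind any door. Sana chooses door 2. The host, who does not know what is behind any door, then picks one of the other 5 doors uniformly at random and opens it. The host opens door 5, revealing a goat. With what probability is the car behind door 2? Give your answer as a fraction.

1/5

Apply Bayes' rule, conditioning on where the car actually is.
If it is behind any of doors 1, 2, 3, 4, and 6 (prior 1/6 each): the host picks door 5 with probability 1/5 regardless, and it is not the prize; weight (1/6)·(1/5) = 1/30 each.
If it is behind door 5 (prior 1/6): the host opened door 5, so this case is ruled out; weight (1/6)·0 = 0.
The weights sum to 1/6.
So P(the car behind door 2 | the host opened door 5) = (1/30) / (1/6) = 1/5.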